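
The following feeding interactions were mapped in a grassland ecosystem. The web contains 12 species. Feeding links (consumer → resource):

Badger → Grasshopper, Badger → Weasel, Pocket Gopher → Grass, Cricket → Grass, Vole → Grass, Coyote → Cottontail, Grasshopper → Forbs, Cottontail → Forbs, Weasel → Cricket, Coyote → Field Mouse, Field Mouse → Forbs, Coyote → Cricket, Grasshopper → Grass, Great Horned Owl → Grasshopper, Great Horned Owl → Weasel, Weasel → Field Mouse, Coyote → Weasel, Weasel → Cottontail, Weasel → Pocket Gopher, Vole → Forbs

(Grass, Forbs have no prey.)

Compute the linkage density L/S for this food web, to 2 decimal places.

L/S = 1.67

There are L = 20 links among S = 12 species.
L/S = 20/12 = 1.6667 ≈ 1.67.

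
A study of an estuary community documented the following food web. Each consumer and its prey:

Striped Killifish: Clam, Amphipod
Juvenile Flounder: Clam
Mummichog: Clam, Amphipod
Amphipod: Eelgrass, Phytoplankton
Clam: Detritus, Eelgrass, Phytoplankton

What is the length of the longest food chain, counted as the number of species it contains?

One longest chain: Detritus → Clam → Mummichog.
It has 3 species and 2 links.

3 species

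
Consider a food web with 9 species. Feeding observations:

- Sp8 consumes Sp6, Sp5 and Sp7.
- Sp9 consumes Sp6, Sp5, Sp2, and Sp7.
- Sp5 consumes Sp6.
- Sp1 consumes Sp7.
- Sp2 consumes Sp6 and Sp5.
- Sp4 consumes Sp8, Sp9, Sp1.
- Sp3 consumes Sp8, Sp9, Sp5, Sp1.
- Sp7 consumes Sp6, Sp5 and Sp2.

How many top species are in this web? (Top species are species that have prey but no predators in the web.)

2

Top species (has prey, but nothing eats it): Sp3, Sp4.
Count: 2.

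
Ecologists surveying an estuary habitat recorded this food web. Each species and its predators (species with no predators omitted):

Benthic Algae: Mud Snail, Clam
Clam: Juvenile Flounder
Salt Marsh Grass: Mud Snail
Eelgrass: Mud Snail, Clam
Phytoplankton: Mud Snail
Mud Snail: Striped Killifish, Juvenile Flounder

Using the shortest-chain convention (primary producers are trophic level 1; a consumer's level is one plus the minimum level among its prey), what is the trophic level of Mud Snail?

Trophic level 2

Benthic Algae is a producer → level 1.
Mud Snail eats Benthic Algae → level 2.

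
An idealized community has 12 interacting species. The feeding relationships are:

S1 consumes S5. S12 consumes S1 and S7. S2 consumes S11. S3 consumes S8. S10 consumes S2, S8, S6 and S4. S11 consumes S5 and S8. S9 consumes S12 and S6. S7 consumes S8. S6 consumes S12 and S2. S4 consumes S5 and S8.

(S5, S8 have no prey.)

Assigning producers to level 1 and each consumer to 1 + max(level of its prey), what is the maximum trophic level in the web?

Producers (level 1): S5, S8.
S8 → S7 → S12 → S6 → S10 gives S10 level 5.
No species has a prey at level 5, so no species reaches level 6.

5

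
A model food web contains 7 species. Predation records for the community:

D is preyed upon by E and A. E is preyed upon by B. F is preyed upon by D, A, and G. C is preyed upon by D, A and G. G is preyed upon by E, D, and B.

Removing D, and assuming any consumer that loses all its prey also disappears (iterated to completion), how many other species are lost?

0

Remove D.
Every predator of it retains at least one other prey: A still has C, F; E still has G.
No consumer loses all prey, so no secondary extinctions occur.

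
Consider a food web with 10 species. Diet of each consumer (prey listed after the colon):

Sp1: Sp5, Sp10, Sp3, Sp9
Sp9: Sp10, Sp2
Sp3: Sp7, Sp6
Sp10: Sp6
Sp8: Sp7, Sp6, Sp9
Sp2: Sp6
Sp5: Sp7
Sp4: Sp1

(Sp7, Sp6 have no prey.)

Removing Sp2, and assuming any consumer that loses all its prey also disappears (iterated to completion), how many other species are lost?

Remove Sp2.
Every predator of it retains at least one other prey: Sp9 still has Sp10.
No consumer loses all prey, so no secondary extinctions occur.

0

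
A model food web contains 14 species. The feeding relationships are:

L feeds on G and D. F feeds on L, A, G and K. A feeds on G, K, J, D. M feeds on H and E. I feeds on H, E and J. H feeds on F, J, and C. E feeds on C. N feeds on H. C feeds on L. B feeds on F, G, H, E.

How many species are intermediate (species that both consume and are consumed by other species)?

6

Intermediate species (has both prey and predators): L, A, F, C, H, E.
Count: 6.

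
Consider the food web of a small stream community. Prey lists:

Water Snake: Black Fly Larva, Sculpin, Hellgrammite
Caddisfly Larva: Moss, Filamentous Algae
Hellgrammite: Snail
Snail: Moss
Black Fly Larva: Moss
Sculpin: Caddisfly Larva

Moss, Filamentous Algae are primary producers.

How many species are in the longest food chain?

4 species

One longest chain: Moss → Caddisfly Larva → Sculpin → Water Snake.
It has 4 species and 3 links.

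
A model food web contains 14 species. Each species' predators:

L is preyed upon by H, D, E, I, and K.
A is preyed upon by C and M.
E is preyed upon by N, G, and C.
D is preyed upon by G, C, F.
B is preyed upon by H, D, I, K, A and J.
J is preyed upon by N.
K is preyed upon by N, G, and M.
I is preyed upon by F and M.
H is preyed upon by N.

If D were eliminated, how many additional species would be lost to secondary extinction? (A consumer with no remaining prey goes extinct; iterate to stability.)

0

Remove D.
Every predator of it retains at least one other prey: F still has I; G still has K, E; C still has E, A.
No consumer loses all prey, so no secondary extinctions occur.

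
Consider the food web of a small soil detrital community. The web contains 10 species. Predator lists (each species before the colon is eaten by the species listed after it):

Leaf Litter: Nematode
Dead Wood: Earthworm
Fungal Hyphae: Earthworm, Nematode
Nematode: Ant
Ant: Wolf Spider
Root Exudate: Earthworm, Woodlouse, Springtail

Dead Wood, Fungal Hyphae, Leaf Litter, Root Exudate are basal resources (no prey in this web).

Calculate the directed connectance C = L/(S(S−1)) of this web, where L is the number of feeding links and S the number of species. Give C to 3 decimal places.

The web has S = 10 species and L = 9 feeding links.
C = L / (S(S−1)) = 9 / 90 = 0.1000 ≈ 0.100.

C = 0.100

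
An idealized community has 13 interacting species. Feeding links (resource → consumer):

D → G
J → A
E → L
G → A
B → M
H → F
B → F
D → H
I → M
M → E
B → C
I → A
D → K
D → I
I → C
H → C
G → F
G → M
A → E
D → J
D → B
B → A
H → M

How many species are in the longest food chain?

One longest chain: D → I → A → E → L.
It has 5 species and 4 links.

5 species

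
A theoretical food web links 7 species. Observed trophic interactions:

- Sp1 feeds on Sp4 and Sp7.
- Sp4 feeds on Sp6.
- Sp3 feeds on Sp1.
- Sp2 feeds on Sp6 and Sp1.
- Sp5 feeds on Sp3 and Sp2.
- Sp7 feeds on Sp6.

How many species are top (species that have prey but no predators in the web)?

Top species (has prey, but nothing eats it): Sp5.
Count: 1.

1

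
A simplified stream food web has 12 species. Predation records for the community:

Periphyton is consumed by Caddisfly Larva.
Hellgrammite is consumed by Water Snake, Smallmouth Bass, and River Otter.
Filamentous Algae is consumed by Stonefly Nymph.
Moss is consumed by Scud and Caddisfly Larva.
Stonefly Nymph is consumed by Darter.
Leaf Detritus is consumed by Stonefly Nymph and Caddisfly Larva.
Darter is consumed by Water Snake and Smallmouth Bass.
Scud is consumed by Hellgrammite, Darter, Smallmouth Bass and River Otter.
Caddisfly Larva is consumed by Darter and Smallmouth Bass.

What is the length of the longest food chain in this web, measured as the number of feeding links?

One longest chain: Leaf Detritus → Stonefly Nymph → Darter → Smallmouth Bass.
It has 4 species and 3 links.

3 links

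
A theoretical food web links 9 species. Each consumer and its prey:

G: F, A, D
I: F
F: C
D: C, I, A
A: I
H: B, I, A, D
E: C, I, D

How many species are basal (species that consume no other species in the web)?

2

Basal species (no prey listed): B, C.
Count: 2.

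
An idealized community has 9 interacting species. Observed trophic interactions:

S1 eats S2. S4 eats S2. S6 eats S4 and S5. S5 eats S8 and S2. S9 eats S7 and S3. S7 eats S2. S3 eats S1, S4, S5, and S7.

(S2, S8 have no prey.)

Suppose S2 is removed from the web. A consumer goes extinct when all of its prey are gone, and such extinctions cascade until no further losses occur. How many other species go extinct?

3

Remove S2.
Round 1: S7 (all prey gone), S1 (all prey gone), S4 (all prey gone) → extinct.
No further losses. Total secondary extinctions: 3.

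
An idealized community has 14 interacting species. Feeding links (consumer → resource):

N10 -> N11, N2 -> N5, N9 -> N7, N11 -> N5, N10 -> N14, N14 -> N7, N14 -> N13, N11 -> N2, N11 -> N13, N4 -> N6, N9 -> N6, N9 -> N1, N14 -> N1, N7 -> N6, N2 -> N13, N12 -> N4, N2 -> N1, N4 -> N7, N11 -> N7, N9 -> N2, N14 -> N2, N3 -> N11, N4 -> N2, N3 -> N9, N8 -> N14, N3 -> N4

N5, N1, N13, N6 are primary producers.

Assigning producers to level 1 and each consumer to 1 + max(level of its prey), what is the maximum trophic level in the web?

Producers (level 1): N5, N1, N13, N6.
N5 → N2 → N4 → N3 gives N3 level 4.
No species has a prey at level 4, so no species reaches level 5.

4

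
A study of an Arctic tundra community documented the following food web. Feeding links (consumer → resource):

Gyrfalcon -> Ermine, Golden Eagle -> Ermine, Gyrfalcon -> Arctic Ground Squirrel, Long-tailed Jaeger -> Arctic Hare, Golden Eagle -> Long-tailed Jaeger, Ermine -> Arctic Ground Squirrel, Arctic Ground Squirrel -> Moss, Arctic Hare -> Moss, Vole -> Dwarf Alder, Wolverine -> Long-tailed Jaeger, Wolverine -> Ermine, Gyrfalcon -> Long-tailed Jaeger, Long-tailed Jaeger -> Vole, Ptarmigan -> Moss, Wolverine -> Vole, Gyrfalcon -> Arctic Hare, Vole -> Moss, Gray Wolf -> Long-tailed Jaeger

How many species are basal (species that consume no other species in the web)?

2

Basal species (no prey listed): Dwarf Alder, Moss.
Count: 2.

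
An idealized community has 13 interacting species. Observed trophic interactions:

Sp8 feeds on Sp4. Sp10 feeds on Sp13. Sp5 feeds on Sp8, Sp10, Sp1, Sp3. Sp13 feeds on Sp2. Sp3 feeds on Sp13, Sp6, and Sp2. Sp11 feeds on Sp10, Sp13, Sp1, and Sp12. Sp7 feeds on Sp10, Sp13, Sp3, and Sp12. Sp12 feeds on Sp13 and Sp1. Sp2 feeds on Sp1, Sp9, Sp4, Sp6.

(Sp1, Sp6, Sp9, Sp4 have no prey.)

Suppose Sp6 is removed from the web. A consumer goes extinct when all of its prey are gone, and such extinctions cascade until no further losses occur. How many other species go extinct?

Remove Sp6.
Every predator of it retains at least one other prey: Sp2 still has Sp1, Sp9, Sp4; Sp3 still has Sp2, Sp13.
No consumer loses all prey, so no secondary extinctions occur.

0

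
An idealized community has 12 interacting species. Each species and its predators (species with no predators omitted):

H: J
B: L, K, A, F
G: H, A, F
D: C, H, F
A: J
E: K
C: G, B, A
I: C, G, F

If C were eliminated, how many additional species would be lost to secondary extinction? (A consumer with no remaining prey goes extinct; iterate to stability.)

2

Remove C.
Round 1: B (all prey gone) → extinct.
Round 2: L (all prey gone) → extinct.
No further losses. Total secondary extinctions: 2.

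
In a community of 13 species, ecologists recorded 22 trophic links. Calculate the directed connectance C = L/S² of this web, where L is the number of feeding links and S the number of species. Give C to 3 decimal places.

The web has S = 13 species and L = 22 feeding links.
C = L / S² = 22 / 169 = 0.1302 ≈ 0.130.

C = 0.130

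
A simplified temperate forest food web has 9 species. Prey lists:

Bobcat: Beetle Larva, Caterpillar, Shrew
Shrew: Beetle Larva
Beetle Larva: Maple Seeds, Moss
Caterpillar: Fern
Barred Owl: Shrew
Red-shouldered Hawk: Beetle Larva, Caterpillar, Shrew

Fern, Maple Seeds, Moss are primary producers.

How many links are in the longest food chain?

One longest chain: Maple Seeds → Beetle Larva → Shrew → Barred Owl.
It has 4 species and 3 links.

3 links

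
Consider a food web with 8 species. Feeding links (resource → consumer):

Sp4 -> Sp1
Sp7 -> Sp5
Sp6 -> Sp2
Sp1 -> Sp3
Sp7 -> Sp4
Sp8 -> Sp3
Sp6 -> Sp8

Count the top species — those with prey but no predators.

Top species (has prey, but nothing eats it): Sp5, Sp2, Sp3.
Count: 3.

3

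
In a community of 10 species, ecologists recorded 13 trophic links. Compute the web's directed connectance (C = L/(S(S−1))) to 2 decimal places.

C = 0.14

The web has S = 10 species and L = 13 feeding links.
C = L / (S(S−1)) = 13 / 90 = 0.1444 ≈ 0.14.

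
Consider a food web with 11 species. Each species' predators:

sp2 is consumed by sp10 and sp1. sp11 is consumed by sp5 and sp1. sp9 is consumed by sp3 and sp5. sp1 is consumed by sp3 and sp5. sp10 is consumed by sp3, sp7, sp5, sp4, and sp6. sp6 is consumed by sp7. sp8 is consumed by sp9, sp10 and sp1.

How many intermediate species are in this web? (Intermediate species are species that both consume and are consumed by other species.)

Intermediate species (has both prey and predators): sp1, sp9, sp10, sp6.
Count: 4.

4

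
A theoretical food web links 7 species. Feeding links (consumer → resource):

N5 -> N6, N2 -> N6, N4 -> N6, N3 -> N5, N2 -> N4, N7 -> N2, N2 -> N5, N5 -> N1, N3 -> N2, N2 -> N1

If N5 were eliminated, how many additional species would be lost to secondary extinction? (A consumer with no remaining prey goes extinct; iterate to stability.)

0

Remove N5.
Every predator of it retains at least one other prey: N2 still has N6, N1, N4; N3 still has N2.
No consumer loses all prey, so no secondary extinctions occur.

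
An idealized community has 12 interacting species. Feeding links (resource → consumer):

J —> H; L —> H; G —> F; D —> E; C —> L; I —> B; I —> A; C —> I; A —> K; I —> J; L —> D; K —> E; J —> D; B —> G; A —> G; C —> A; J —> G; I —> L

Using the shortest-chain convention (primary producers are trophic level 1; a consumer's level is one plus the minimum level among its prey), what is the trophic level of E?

C is a producer → level 1.
A eats C → level 2.
K eats A → level 3.
E eats K → level 4.
No prey of E is below level 3, so 4 is the minimum.

Trophic level 4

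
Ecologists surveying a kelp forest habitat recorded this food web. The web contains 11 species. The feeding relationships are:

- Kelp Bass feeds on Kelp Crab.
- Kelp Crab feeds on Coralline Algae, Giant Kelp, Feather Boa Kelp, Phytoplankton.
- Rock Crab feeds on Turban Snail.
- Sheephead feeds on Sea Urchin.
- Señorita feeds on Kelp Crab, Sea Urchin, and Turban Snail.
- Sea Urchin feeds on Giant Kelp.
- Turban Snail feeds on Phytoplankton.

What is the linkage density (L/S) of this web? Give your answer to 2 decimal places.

There are L = 12 links among S = 11 species.
L/S = 12/11 = 1.0909 ≈ 1.09.

L/S = 1.09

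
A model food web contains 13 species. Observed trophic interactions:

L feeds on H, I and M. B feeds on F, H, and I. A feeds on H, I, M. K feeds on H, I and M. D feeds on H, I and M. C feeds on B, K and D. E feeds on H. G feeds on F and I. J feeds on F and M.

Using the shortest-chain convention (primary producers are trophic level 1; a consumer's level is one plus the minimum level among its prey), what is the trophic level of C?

I is a producer → level 1.
D eats I → level 2.
C eats D → level 3.
No prey of C is below level 2, so 3 is the minimum.

Trophic level 3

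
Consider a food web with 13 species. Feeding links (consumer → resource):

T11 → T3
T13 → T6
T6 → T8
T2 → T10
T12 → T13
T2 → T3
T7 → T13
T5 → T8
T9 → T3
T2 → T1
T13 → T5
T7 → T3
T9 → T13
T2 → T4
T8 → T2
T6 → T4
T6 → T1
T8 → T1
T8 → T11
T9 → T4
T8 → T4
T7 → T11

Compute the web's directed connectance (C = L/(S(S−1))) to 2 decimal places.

The web has S = 13 species and L = 22 feeding links.
C = L / (S(S−1)) = 22 / 156 = 0.1410 ≈ 0.14.

C = 0.14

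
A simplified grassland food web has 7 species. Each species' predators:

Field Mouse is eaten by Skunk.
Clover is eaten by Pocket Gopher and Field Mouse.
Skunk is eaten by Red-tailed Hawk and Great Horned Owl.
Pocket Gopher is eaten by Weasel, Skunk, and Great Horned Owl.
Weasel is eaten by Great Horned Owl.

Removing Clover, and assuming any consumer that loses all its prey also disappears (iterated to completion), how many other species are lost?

Remove Clover.
Round 1: Field Mouse (all prey gone), Pocket Gopher (all prey gone) → extinct.
Round 2: Skunk (all prey gone), Weasel (all prey gone) → extinct.
Round 3: Great Horned Owl (all prey gone), Red-tailed Hawk (all prey gone) → extinct.
No further losses. Total secondary extinctions: 6.

6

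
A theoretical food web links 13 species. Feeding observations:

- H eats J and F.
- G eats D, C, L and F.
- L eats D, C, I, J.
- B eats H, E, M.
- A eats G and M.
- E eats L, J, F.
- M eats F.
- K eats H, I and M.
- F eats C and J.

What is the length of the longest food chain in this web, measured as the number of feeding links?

One longest chain: C → F → G → A.
It has 4 species and 3 links.

3 links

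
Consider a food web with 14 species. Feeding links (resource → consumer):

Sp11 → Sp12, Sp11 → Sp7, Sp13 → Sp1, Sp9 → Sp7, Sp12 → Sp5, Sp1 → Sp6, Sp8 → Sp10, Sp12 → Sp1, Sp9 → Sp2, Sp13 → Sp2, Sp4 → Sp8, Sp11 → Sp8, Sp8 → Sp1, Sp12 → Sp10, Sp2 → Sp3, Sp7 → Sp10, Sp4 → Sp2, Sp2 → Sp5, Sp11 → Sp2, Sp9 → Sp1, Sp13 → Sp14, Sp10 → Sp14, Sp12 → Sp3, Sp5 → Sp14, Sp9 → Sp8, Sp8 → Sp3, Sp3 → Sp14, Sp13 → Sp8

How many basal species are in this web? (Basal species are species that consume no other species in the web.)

Basal species (no prey listed): Sp9, Sp11, Sp13, Sp4.
Count: 4.

4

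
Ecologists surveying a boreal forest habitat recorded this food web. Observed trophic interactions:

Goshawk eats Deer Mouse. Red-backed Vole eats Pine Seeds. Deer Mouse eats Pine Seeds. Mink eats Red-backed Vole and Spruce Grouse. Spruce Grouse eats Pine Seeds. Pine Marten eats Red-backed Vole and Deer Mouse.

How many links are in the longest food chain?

One longest chain: Pine Seeds → Deer Mouse → Goshawk.
It has 3 species and 2 links.

2 links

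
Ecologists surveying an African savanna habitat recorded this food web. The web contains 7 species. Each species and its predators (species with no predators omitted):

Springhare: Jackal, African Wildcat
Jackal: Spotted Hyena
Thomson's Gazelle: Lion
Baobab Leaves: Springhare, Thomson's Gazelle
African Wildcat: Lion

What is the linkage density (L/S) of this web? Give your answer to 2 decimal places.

L/S = 1.00

There are L = 7 links among S = 7 species.
L/S = 7/7 = 1.0000 ≈ 1.00.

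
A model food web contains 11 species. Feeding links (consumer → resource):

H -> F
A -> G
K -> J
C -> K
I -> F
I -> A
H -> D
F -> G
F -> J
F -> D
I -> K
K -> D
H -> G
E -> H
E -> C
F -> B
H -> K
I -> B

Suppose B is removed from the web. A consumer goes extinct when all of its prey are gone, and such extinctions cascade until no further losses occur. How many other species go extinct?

Remove B.
Every predator of it retains at least one other prey: F still has J, G, D; I still has K, F, A.
No consumer loses all prey, so no secondary extinctions occur.

0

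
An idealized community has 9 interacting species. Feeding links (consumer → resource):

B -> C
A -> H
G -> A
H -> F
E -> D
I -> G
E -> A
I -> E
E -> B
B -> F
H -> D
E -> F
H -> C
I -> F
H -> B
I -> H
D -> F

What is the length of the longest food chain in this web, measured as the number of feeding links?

5 links

One longest chain: F → D → H → A → G → I.
It has 6 species and 5 links.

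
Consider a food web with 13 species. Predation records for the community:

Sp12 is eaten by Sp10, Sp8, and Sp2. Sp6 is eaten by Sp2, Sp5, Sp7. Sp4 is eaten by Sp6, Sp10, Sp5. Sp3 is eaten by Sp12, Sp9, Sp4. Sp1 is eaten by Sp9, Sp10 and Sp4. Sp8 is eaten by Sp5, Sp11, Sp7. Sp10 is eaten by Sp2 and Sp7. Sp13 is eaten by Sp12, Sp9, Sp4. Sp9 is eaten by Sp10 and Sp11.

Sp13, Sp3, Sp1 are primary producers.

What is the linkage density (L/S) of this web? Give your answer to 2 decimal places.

L/S = 1.92

There are L = 25 links among S = 13 species.
L/S = 25/13 = 1.9231 ≈ 1.92.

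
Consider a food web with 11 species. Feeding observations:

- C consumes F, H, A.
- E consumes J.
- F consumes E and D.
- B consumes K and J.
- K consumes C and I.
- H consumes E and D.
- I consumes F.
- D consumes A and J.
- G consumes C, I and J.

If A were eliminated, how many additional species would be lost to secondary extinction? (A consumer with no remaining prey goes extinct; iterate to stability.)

0

Remove A.
Every predator of it retains at least one other prey: D still has J; C still has F, H.
No consumer loses all prey, so no secondary extinctions occur.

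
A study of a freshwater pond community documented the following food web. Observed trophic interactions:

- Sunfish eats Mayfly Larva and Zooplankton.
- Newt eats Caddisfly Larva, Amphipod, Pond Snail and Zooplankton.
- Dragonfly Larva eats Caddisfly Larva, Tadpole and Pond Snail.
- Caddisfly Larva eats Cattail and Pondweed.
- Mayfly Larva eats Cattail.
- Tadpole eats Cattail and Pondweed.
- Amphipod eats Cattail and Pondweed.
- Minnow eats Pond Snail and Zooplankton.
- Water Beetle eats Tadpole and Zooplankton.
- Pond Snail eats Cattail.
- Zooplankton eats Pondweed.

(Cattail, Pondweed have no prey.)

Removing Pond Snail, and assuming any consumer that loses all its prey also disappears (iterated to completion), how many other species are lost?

0

Remove Pond Snail.
Every predator of it retains at least one other prey: Minnow still has Zooplankton; Newt still has Zooplankton, Caddisfly Larva, Amphipod; Dragonfly Larva still has Tadpole, Caddisfly Larva.
No consumer loses all prey, so no secondary extinctions occur.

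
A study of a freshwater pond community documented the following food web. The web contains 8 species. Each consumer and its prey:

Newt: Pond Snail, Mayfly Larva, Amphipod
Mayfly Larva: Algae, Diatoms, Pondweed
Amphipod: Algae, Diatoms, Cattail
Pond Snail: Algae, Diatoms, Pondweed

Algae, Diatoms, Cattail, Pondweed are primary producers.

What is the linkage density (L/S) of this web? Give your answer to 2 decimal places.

There are L = 12 links among S = 8 species.
L/S = 12/8 = 1.5000 ≈ 1.50.

L/S = 1.50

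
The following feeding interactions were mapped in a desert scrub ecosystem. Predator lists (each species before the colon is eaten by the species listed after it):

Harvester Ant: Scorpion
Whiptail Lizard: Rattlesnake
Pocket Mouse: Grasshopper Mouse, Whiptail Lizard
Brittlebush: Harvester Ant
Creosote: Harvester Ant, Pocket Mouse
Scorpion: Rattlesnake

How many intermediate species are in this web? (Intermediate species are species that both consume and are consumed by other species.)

4

Intermediate species (has both prey and predators): Harvester Ant, Pocket Mouse, Scorpion, Whiptail Lizard.
Count: 4.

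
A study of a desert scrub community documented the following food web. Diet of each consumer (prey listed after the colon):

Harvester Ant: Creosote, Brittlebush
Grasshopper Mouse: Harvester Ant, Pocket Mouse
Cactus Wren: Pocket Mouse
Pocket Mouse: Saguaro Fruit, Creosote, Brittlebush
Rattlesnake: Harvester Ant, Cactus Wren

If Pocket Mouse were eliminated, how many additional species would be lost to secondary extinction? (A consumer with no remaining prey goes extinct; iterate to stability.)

1

Remove Pocket Mouse.
Round 1: Cactus Wren (all prey gone) → extinct.
No further losses. Total secondary extinctions: 1.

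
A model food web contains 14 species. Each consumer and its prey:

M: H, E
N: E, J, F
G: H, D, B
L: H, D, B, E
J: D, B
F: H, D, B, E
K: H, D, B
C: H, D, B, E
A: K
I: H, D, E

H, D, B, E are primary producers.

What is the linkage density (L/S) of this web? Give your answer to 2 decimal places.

There are L = 29 links among S = 14 species.
L/S = 29/14 = 2.0714 ≈ 2.07.

L/S = 2.07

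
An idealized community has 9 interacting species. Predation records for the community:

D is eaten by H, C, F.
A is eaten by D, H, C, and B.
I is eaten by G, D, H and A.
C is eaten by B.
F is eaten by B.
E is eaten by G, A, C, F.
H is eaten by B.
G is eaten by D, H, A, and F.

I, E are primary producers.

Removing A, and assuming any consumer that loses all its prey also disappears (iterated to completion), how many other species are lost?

Remove A.
Every predator of it retains at least one other prey: D still has I, G; C still has E, D; H still has I, G, D; B still has C, H, F.
No consumer loses all prey, so no secondary extinctions occur.

0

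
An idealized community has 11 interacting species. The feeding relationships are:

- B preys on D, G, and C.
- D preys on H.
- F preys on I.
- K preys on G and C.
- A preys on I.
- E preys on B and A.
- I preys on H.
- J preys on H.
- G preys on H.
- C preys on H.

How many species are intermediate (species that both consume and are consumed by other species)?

6

Intermediate species (has both prey and predators): D, C, I, G, A, B.
Count: 6.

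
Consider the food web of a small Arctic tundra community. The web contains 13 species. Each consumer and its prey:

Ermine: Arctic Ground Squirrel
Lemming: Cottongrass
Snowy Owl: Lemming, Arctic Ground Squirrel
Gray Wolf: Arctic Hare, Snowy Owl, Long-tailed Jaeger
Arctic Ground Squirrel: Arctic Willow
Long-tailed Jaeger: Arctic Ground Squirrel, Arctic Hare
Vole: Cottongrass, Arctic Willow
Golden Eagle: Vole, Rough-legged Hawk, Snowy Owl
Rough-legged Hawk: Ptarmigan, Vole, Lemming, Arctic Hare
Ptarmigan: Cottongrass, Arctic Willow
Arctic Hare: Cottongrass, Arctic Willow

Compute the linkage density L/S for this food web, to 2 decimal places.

L/S = 1.77

There are L = 23 links among S = 13 species.
L/S = 23/13 = 1.7692 ≈ 1.77.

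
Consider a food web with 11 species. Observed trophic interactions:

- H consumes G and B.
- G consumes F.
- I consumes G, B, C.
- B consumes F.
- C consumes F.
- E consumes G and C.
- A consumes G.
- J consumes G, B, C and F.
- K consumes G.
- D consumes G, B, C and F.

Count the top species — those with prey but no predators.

7

Top species (has prey, but nothing eats it): A, K, I, H, E, D, J.
Count: 7.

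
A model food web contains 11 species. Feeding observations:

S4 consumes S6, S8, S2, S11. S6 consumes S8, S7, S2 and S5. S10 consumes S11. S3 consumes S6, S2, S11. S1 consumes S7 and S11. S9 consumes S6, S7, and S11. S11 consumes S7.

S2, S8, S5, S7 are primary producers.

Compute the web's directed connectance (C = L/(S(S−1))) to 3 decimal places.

The web has S = 11 species and L = 18 feeding links.
C = L / (S(S−1)) = 18 / 110 = 0.1636 ≈ 0.164.

C = 0.164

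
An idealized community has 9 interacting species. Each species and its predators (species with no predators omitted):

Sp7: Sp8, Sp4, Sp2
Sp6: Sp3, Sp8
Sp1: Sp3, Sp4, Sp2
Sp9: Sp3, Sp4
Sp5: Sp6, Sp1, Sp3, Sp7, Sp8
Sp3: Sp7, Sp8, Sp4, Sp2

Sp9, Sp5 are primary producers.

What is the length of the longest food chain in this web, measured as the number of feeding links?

4 links

One longest chain: Sp5 → Sp6 → Sp3 → Sp7 → Sp8.
It has 5 species and 4 links.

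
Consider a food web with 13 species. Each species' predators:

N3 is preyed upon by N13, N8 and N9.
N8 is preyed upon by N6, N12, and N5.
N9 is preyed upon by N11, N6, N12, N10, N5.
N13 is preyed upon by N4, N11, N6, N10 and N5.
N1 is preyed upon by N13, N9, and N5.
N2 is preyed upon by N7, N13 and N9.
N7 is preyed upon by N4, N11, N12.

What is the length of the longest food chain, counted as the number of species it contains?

One longest chain: N3 → N9 → N11.
It has 3 species and 2 links.

3 species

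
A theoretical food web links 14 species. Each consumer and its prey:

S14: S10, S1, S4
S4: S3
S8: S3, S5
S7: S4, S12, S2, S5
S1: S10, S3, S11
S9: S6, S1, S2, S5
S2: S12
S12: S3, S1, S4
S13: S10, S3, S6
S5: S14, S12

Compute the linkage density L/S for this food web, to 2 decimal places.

L/S = 1.86

There are L = 26 links among S = 14 species.
L/S = 26/14 = 1.8571 ≈ 1.86.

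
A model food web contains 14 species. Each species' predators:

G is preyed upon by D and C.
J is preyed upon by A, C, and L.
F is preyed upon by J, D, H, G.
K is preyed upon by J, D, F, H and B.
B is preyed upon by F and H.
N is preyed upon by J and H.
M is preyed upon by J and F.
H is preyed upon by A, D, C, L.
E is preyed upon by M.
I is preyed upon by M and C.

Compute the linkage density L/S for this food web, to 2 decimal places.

There are L = 27 links among S = 14 species.
L/S = 27/14 = 1.9286 ≈ 1.93.

L/S = 1.93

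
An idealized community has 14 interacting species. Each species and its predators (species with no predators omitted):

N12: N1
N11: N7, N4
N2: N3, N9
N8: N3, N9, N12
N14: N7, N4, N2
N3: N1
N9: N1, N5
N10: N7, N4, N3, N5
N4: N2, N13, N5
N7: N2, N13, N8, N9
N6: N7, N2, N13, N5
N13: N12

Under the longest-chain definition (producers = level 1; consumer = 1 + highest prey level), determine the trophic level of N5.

Trophic level 5

N14 is a producer → level 1.
N7 eats N14 (level 1); other prey at levels: N11 1, N10 1, N6 1 → level 2.
N8 eats N7 → level 3.
N9 eats N8 (level 3); other prey at levels: N7 2, N2 3 → level 4.
N5 eats N9 (level 4); other prey at levels: N10 1, N6 1, N4 2 → level 5.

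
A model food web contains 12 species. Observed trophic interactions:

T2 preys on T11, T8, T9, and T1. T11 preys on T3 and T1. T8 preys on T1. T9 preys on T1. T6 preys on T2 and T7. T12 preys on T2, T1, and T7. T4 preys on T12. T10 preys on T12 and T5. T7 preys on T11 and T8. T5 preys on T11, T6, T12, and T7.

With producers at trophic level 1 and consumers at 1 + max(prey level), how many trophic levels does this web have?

6

Producers (level 1): T3, T1.
T1 → T8 → T2 → T6 → T5 → T10 gives T10 level 6.
No species has a prey at level 6, so no species reaches level 7.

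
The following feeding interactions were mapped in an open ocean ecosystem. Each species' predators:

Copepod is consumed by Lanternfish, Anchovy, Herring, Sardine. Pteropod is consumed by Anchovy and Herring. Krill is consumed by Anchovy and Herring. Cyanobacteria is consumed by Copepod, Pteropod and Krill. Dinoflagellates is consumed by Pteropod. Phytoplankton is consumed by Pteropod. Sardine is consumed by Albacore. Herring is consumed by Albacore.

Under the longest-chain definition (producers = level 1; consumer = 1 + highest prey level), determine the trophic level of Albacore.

Cyanobacteria is a producer → level 1.
Copepod eats Cyanobacteria → level 2.
Sardine eats Copepod → level 3.
Albacore eats Sardine (level 3); other prey at levels: Herring 3 → level 4.

Trophic level 4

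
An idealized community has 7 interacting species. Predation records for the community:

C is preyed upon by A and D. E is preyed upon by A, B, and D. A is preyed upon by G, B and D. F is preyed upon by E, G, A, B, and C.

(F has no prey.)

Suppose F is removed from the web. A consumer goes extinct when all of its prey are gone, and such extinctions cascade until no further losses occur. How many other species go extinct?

Remove F.
Round 1: C (all prey gone), E (all prey gone) → extinct.
Round 2: A (all prey gone) → extinct.
Round 3: D (all prey gone), B (all prey gone), G (all prey gone) → extinct.
No further losses. Total secondary extinctions: 6.

6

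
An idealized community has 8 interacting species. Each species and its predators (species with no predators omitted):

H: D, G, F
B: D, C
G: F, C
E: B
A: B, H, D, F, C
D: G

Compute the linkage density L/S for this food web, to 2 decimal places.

There are L = 14 links among S = 8 species.
L/S = 14/8 = 1.7500 ≈ 1.75.

L/S = 1.75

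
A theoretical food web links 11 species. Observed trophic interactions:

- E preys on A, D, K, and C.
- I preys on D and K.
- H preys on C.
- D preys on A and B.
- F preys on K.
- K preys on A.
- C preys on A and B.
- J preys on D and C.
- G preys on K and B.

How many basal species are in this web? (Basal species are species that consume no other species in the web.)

Basal species (no prey listed): A, B.
Count: 2.

2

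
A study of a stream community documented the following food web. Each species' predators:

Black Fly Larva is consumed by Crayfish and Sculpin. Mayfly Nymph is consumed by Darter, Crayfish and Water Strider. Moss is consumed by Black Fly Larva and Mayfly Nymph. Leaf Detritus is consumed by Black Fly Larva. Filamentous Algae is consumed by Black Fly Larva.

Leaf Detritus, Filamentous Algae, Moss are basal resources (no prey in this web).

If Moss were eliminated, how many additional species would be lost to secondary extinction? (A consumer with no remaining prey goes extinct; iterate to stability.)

Remove Moss.
Round 1: Mayfly Nymph (all prey gone) → extinct.
Round 2: Water Strider (all prey gone), Darter (all prey gone) → extinct.
No further losses. Total secondary extinctions: 3.

3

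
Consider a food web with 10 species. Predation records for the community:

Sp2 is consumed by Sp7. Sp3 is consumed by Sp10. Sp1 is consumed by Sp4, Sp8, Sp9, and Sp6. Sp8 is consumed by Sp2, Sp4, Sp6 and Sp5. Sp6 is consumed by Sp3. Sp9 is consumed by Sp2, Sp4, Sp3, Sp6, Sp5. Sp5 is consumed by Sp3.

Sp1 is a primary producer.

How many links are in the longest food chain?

4 links

One longest chain: Sp1 → Sp9 → Sp5 → Sp3 → Sp10.
It has 5 species and 4 links.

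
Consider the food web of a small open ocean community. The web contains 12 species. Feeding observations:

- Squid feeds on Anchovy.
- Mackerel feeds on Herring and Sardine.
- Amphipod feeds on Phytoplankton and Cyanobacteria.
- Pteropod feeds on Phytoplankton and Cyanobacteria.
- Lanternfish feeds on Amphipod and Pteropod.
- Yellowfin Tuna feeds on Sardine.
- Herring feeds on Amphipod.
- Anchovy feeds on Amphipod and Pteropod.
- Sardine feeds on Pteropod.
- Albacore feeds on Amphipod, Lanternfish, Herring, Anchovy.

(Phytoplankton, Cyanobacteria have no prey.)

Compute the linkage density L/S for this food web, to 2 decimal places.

There are L = 18 links among S = 12 species.
L/S = 18/12 = 1.5000 ≈ 1.50.

L/S = 1.50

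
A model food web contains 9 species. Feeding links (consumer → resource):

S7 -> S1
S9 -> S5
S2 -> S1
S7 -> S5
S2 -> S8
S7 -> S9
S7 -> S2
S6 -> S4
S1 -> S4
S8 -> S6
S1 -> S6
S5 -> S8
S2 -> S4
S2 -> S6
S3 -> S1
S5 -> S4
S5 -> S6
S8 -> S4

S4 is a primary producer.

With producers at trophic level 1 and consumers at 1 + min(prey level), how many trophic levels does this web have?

3

Producers (level 1): S4.
Following each consumer down to its lowest-level prey: S4 → S1 → S7 (levels 1 through 3).
All prey of S7 (S1 2, S2 2, S5 2, S9 3) are at level 2 or above, so S7 is at level 1 + 2 = 3.
Every consumer has at least one prey at level 2 or below, so none exceeds level 3.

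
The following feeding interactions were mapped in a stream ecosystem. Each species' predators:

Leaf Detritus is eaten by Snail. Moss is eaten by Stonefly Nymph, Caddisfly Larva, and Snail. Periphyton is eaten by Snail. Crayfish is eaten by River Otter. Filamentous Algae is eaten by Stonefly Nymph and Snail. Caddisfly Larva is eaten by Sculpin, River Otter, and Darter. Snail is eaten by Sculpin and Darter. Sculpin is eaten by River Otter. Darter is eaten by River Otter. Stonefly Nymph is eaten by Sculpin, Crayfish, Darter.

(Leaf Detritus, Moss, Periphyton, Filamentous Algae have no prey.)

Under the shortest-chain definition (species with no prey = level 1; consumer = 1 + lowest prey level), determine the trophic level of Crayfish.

Moss has no prey (basal) → level 1.
Stonefly Nymph eats Moss → level 2.
Crayfish eats Stonefly Nymph → level 3.
No prey of Crayfish is below level 2, so 3 is the minimum.

Trophic level 3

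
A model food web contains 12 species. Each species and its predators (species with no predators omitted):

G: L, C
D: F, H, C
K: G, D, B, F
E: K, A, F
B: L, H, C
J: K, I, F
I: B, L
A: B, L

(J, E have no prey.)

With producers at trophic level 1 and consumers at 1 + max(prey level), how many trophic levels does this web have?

4

Producers (level 1): J, E.
J → K → G → C gives C level 4.
No species has a prey at level 4, so no species reaches level 5.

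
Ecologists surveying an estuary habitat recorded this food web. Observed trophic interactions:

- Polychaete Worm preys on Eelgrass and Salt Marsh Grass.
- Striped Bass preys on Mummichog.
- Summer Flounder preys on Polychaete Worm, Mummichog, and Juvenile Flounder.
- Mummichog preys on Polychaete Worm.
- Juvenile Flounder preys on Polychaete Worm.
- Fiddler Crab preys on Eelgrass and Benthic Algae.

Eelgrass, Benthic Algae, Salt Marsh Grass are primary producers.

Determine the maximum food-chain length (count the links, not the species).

One longest chain: Eelgrass → Polychaete Worm → Mummichog → Striped Bass.
It has 4 species and 3 links.

3 links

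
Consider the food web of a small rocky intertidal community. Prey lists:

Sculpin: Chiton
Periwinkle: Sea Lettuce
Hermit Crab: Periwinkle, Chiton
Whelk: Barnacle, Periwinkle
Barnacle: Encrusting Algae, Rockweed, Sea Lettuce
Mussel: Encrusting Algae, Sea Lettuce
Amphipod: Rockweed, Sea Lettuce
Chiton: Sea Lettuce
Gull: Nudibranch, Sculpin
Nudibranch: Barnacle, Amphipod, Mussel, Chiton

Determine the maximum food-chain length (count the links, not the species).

One longest chain: Encrusting Algae → Barnacle → Nudibranch → Gull.
It has 4 species and 3 links.

3 links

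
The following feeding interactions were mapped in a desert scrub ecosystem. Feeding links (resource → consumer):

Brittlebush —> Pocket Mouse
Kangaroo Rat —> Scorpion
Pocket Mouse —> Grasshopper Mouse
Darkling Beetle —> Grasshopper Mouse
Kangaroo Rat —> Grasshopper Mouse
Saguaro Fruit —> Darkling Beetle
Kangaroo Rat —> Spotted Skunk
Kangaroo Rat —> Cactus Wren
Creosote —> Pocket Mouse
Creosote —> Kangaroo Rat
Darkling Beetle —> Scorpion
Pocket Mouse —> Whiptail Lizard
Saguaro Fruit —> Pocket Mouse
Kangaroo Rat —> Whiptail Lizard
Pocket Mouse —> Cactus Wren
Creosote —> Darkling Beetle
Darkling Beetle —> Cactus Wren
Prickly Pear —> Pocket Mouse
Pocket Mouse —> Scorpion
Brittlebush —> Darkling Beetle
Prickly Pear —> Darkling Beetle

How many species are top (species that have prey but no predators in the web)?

5

Top species (has prey, but nothing eats it): Cactus Wren, Scorpion, Whiptail Lizard, Spotted Skunk, Grasshopper Mouse.
Count: 5.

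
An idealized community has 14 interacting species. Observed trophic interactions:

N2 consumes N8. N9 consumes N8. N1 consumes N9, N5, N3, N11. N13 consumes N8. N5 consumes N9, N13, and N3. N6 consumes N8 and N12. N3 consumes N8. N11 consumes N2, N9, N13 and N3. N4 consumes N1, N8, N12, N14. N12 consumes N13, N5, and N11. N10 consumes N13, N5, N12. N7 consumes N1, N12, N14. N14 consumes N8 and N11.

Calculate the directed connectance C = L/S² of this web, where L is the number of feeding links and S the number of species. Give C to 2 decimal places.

The web has S = 14 species and L = 32 feeding links.
C = L / S² = 32 / 196 = 0.1633 ≈ 0.16.

C = 0.16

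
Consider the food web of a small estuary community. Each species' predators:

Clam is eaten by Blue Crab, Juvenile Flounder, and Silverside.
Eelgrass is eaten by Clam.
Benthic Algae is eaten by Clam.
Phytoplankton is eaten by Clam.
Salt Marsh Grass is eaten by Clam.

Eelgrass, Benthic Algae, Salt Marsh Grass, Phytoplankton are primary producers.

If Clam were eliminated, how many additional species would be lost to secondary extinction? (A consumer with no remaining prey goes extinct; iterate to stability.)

3

Remove Clam.
Round 1: Blue Crab (all prey gone), Juvenile Flounder (all prey gone), Silverside (all prey gone) → extinct.
No further losses. Total secondary extinctions: 3.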